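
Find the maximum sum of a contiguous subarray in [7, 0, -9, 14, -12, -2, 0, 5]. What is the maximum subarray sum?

Using Kadane's algorithm on [7, 0, -9, 14, -12, -2, 0, 5]:

Scanning through the array:
Position 1 (value 0): max_ending_here = 7, max_so_far = 7
Position 2 (value -9): max_ending_here = -2, max_so_far = 7
Position 3 (value 14): max_ending_here = 14, max_so_far = 14
Position 4 (value -12): max_ending_here = 2, max_so_far = 14
Position 5 (value -2): max_ending_here = 0, max_so_far = 14
Position 6 (value 0): max_ending_here = 0, max_so_far = 14
Position 7 (value 5): max_ending_here = 5, max_so_far = 14

Maximum subarray: [14]
Maximum sum: 14

The maximum subarray is [14] with sum 14. This subarray runs from index 3 to index 3.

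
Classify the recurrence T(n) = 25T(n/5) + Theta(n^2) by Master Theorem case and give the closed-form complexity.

Master Theorem for T(n) = 25T(n/5) + O(n^2):

a = 25, b = 5, c = 2
log_b(a) = log_5(25) = 2.0000

Case 2: c = 2 = log_5(25) = 2.0000
T(n) = O(n^2 log n) = O(n^2 log n)

For T(n) = 25T(n/5) + O(n^2): log_5(25) = 2.0000. This is Case 2 of the Master Theorem (c = log_b(a), equal work at all levels), giving O(n^2 log n).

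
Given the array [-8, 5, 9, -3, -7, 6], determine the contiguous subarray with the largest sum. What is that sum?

Using Kadane's algorithm on [-8, 5, 9, -3, -7, 6]:

Scanning through the array:
Position 1 (value 5): max_ending_here = 5, max_so_far = 5
Position 2 (value 9): max_ending_here = 14, max_so_far = 14
Position 3 (value -3): max_ending_here = 11, max_so_far = 14
Position 4 (value -7): max_ending_here = 4, max_so_far = 14
Position 5 (value 6): max_ending_here = 10, max_so_far = 14

Maximum subarray: [5, 9]
Maximum sum: 14

The maximum subarray is [5, 9] with sum 14. This subarray runs from index 1 to index 2.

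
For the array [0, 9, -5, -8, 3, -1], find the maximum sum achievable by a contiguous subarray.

Using Kadane's algorithm on [0, 9, -5, -8, 3, -1]:

Scanning through the array:
Position 1 (value 9): max_ending_here = 9, max_so_far = 9
Position 2 (value -5): max_ending_here = 4, max_so_far = 9
Position 3 (value -8): max_ending_here = -4, max_so_far = 9
Position 4 (value 3): max_ending_here = 3, max_so_far = 9
Position 5 (value -1): max_ending_here = 2, max_so_far = 9

Maximum subarray: [0, 9]
Maximum sum: 9

The maximum subarray is [0, 9] with sum 9. This subarray runs from index 0 to index 1.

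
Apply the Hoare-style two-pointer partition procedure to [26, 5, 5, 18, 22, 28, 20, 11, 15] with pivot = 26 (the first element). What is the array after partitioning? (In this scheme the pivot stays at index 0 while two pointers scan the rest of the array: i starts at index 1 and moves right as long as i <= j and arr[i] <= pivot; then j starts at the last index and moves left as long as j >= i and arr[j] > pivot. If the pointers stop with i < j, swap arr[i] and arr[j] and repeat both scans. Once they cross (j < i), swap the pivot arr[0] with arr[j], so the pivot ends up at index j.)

Hoare-style two-pointer partition with pivot = 26:

Initial array: [26, 5, 5, 18, 22, 28, 20, 11, 15]

Pointers start at i = 1, j = 8.
i stops at index 5 (arr[5]=28 > 26), j stops at index 8 (arr[8]=15 <= 26): swap arr[5] and arr[8], array becomes [26, 5, 5, 18, 22, 15, 20, 11, 28]
i ends at 8, j ends at 7: the pointers have crossed (j < i), so scanning stops.

Swap pivot arr[0] with arr[7] to place pivot at position 7: [11, 5, 5, 18, 22, 15, 20, 26, 28]
Pivot position: 7

After partitioning with pivot 26, the array becomes [11, 5, 5, 18, 22, 15, 20, 26, 28]. The pivot is placed at index 7. All elements to the left of the pivot are <= 26, and all elements to the right are > 26.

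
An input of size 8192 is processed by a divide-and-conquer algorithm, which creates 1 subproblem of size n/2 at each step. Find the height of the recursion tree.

For divide and conquer with division factor 2:

Problem sizes at each level:
Level 0: 8192
Level 1: 4096
Level 2: 2048
Level 3: 1024
Level 4: 512
Level 5: 256
Level 6: 128
Level 7: 64
Level 8: 32
Level 9: 16
Level 10: 8
Level 11: 4
Level 12: 2
Level 13: 1

The root is level 0 and the size-1 base case is level 13 (the tree spans levels 0 through 13, i.e. 14 levels counting the root), so the depth is the number of divisions: log_2(8192) = 13

The recursion tree depth is log_2(8192) = 13. At each level, the problem size is divided by 2, so it takes 13 divisions to reduce to a base case of size 1. The algorithm makes 1 recursive call at each level.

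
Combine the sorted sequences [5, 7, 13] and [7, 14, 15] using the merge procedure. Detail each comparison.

Merging process:

Compare 5 vs 7: take 5 from left. Merged: [5]
Compare 7 vs 7: take 7 from left. Merged: [5, 7]
Compare 13 vs 7: take 7 from right. Merged: [5, 7, 7]
Compare 13 vs 14: take 13 from left. Merged: [5, 7, 7, 13]
Append remaining from right: [14, 15]. Merged: [5, 7, 7, 13, 14, 15]

Final merged array: [5, 7, 7, 13, 14, 15]
Total comparisons: 4

The merged array is [5, 7, 7, 13, 14, 15], requiring 4 comparisons. The merge step runs in O(n) time where n is the total number of elements.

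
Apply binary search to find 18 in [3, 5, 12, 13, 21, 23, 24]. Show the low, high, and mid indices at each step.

Binary search for 18 in [3, 5, 12, 13, 21, 23, 24]:

lo=0, hi=6, mid=3, arr[mid]=13 -> 13 < 18, search right half
lo=4, hi=6, mid=5, arr[mid]=23 -> 23 > 18, search left half
lo=4, hi=4, mid=4, arr[mid]=21 -> 21 > 18, search left half
lo=4 > hi=3, target 18 not found

Binary search determines that 18 is not in the array after 3 comparisons. The search space was exhausted without finding the target.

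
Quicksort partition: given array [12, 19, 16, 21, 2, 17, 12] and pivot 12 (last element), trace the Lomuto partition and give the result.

Lomuto partition with pivot = 12:

Initial array: [12, 19, 16, 21, 2, 17, 12]

arr[0]=12 <= 12: swap with position 0, array becomes [12, 19, 16, 21, 2, 17, 12]
arr[1]=19 > 12: no swap
arr[2]=16 > 12: no swap
arr[3]=21 > 12: no swap
arr[4]=2 <= 12: swap with position 1, array becomes [12, 2, 16, 21, 19, 17, 12]
arr[5]=17 > 12: no swap

Place pivot at position 2: [12, 2, 12, 21, 19, 17, 16]
Pivot position: 2

After partitioning with pivot 12, the array becomes [12, 2, 12, 21, 19, 17, 16]. The pivot is placed at index 2. All elements to the left of the pivot are <= 12, and all elements to the right are > 12.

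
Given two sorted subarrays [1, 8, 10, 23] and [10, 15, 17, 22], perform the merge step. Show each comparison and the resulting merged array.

Merging process:

Compare 1 vs 10: take 1 from left. Merged: [1]
Compare 8 vs 10: take 8 from left. Merged: [1, 8]
Compare 10 vs 10: take 10 from left. Merged: [1, 8, 10]
Compare 23 vs 10: take 10 from right. Merged: [1, 8, 10, 10]
Compare 23 vs 15: take 15 from right. Merged: [1, 8, 10, 10, 15]
Compare 23 vs 17: take 17 from right. Merged: [1, 8, 10, 10, 15, 17]
Compare 23 vs 22: take 22 from right. Merged: [1, 8, 10, 10, 15, 17, 22]
Append remaining from left: [23]. Merged: [1, 8, 10, 10, 15, 17, 22, 23]

Final merged array: [1, 8, 10, 10, 15, 17, 22, 23]
Total comparisons: 7

The merged array is [1, 8, 10, 10, 15, 17, 22, 23], requiring 7 comparisons. The merge step runs in O(n) time where n is the total number of elements.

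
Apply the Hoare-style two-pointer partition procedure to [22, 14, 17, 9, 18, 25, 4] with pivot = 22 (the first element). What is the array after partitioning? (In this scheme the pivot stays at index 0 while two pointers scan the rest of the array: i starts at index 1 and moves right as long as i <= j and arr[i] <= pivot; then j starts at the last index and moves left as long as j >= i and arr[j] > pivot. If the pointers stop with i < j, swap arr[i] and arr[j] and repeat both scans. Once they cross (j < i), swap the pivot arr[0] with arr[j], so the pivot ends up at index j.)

Hoare-style two-pointer partition with pivot = 22:

Initial array: [22, 14, 17, 9, 18, 25, 4]

Pointers start at i = 1, j = 6.
i stops at index 5 (arr[5]=25 > 22), j stops at index 6 (arr[6]=4 <= 22): swap arr[5] and arr[6], array becomes [22, 14, 17, 9, 18, 4, 25]
i ends at 6, j ends at 5: the pointers have crossed (j < i), so scanning stops.

Swap pivot arr[0] with arr[5] to place pivot at position 5: [4, 14, 17, 9, 18, 22, 25]
Pivot position: 5

After partitioning with pivot 22, the array becomes [4, 14, 17, 9, 18, 22, 25]. The pivot is placed at index 5. All elements to the left of the pivot are <= 22, and all elements to the right are > 22.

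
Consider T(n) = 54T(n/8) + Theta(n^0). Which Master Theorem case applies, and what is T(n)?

Master Theorem for T(n) = 54T(n/8) + O(n^0):

a = 54, b = 8, c = 0
log_b(a) = log_8(54) = 1.9183

Case 1: c = 0 < log_8(54) = 1.9183
T(n) = O(n^(log_8 54))

For T(n) = 54T(n/8) + O(n^0): log_8(54) = 1.9183. This is Case 1 of the Master Theorem (c < log_b(a), work dominated by leaves), giving O(n^(log_8 54)).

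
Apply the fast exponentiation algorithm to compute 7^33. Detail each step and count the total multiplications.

Computing 7^33 by squaring (build up from 7^1; each line after the first costs one multiplication):

7^1 = 7
7^2 = (7^1)^2 = 7^2 = 49
7^4 = (7^2)^2 = 49^2 = 2401
7^8 = (7^4)^2 = 2401^2 = 5764801
7^16 = (7^8)^2 = 5764801^2 = 33232930569601
7^32 = (7^16)^2 = 33232930569601^2 = 1104427674243920646305299201
7^33 = 7 * 7^32 = 7 * 1104427674243920646305299201 = 7730993719707444524137094407

Result: 7730993719707444524137094407
Multiplications needed: 6 (6 lines after 7^1)

7^33 = 7730993719707444524137094407. Using exponentiation by squaring, this requires 6 multiplications. The key idea: if the exponent is even, square the half-power; if odd, multiply by the base once.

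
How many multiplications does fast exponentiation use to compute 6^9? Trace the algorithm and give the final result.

Computing 6^9 by squaring (build up from 6^1; each line after the first costs one multiplication):

6^1 = 6
6^2 = (6^1)^2 = 6^2 = 36
6^4 = (6^2)^2 = 36^2 = 1296
6^8 = (6^4)^2 = 1296^2 = 1679616
6^9 = 6 * 6^8 = 6 * 1679616 = 10077696

Result: 10077696
Multiplications needed: 4 (4 lines after 6^1)

6^9 = 10077696. Using exponentiation by squaring, this requires 4 multiplications. The key idea: if the exponent is even, square the half-power; if odd, multiply by the base once.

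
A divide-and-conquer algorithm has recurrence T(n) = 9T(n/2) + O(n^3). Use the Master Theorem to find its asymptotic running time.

Master Theorem for T(n) = 9T(n/2) + O(n^3):

a = 9, b = 2, c = 3
log_b(a) = log_2(9) = 3.1699

Case 1: c = 3 < log_2(9) = 3.1699
T(n) = O(n^(log_2 9))

For T(n) = 9T(n/2) + O(n^3): log_2(9) = 3.1699. This is Case 1 of the Master Theorem (c < log_b(a), work dominated by leaves), giving O(n^(log_2 9)).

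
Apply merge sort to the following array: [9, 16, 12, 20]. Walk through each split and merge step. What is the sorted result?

Merge sort trace:

Split: [9, 16, 12, 20] -> [9, 16] and [12, 20]
  Split: [9, 16] -> [9] and [16]
  Merge: [9] + [16] -> [9, 16]
  Split: [12, 20] -> [12] and [20]
  Merge: [12] + [20] -> [12, 20]
Merge: [9, 16] + [12, 20] -> [9, 12, 16, 20]

Final sorted array: [9, 12, 16, 20]

The merge sort proceeds by recursively splitting the array and merging sorted halves.
After all merges, the sorted array is [9, 12, 16, 20].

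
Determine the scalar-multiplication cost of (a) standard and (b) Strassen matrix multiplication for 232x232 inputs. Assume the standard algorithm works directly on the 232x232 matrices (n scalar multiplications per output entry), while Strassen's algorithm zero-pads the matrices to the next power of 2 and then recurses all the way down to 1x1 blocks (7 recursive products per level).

Matrix multiplication for 232x232 matrices:

Strassen's algorithm requires power-of-2 dimensions. Pad 232x232 to 256x256 (next power of 2).

Standard algorithm: 232^3 = 12487168 multiplications
Strassen's algorithm: 7^(log2(256)) = 7^8 = 5764801 multiplications
Savings: 12487168 - 5764801 = 6722367 multiplications

Standard: 12487168 multiplications (232^3). Strassen: 5764801 multiplications (7^8, after padding to 256x256). Strassen reduces 8 recursive multiplications to 7 at each level.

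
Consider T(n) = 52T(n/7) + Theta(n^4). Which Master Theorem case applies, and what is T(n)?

Master Theorem for T(n) = 52T(n/7) + O(n^4):

a = 52, b = 7, c = 4
log_b(a) = log_7(52) = 2.0305

Case 3: c = 4 > log_7(52) = 2.0305
T(n) = O(n^4) = O(n^4)

For T(n) = 52T(n/7) + O(n^4): log_7(52) = 2.0305. This is Case 3 of the Master Theorem (c > log_b(a), work dominated by root), giving O(n^4).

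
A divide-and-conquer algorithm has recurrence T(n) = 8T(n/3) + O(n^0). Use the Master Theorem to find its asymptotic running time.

Master Theorem for T(n) = 8T(n/3) + O(n^0):

a = 8, b = 3, c = 0
log_b(a) = log_3(8) = 1.8928

Case 1: c = 0 < log_3(8) = 1.8928
T(n) = O(n^(log_3 8))

For T(n) = 8T(n/3) + O(n^0): log_3(8) = 1.8928. This is Case 1 of the Master Theorem (c < log_b(a), work dominated by leaves), giving O(n^(log_3 8)).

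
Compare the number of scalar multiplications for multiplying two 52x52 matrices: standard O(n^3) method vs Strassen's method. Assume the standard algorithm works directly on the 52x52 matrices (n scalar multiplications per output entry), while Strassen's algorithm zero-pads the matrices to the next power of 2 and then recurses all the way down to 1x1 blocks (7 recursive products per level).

Matrix multiplication for 52x52 matrices:

Strassen's algorithm requires power-of-2 dimensions. Pad 52x52 to 64x64 (next power of 2).

Standard algorithm: 52^3 = 140608 multiplications
Strassen's algorithm: 7^(log2(64)) = 7^6 = 117649 multiplications
Savings: 140608 - 117649 = 22959 multiplications

Standard: 140608 multiplications (52^3). Strassen: 117649 multiplications (7^6, after padding to 64x64). Strassen reduces 8 recursive multiplications to 7 at each level.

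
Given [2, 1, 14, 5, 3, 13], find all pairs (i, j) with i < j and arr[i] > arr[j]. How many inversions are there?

Finding inversions in [2, 1, 14, 5, 3, 13]:

(0, 1): arr[0]=2 > arr[1]=1
(2, 3): arr[2]=14 > arr[3]=5
(2, 4): arr[2]=14 > arr[4]=3
(2, 5): arr[2]=14 > arr[5]=13
(3, 4): arr[3]=5 > arr[4]=3

Total inversions: 5

The array has 5 inversion(s): (0,1), (2,3), (2,4), (2,5), (3,4). Each pair (i,j) satisfies i < j and arr[i] > arr[j].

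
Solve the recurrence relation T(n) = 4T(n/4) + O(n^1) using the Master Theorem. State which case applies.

Master Theorem for T(n) = 4T(n/4) + O(n^1):

a = 4, b = 4, c = 1
log_b(a) = log_4(4) = 1.0000

Case 2: c = 1 = log_4(4) = 1.0000
T(n) = O(n^1 log n) = O(n log n)

For T(n) = 4T(n/4) + O(n^1): log_4(4) = 1.0000. This is Case 2 of the Master Theorem (c = log_b(a), equal work at all levels), giving O(n log n).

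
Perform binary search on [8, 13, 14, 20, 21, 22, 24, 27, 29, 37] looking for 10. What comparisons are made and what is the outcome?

Binary search for 10 in [8, 13, 14, 20, 21, 22, 24, 27, 29, 37]:

lo=0, hi=9, mid=4, arr[mid]=21 -> 21 > 10, search left half
lo=0, hi=3, mid=1, arr[mid]=13 -> 13 > 10, search left half
lo=0, hi=0, mid=0, arr[mid]=8 -> 8 < 10, search right half
lo=1 > hi=0, target 10 not found

Binary search determines that 10 is not in the array after 3 comparisons. The search space was exhausted without finding the target.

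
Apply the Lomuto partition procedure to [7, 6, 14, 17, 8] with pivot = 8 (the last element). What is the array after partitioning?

Lomuto partition with pivot = 8:

Initial array: [7, 6, 14, 17, 8]

arr[0]=7 <= 8: swap with position 0, array becomes [7, 6, 14, 17, 8]
arr[1]=6 <= 8: swap with position 1, array becomes [7, 6, 14, 17, 8]
arr[2]=14 > 8: no swap
arr[3]=17 > 8: no swap

Place pivot at position 2: [7, 6, 8, 17, 14]
Pivot position: 2

After partitioning with pivot 8, the array becomes [7, 6, 8, 17, 14]. The pivot is placed at index 2. All elements to the left of the pivot are <= 8, and all elements to the right are > 8.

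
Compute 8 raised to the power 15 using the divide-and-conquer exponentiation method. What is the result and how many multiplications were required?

Computing 8^15 by squaring (build up from 8^1; each line after the first costs one multiplication):

8^1 = 8
8^2 = (8^1)^2 = 8^2 = 64
8^3 = 8 * 8^2 = 8 * 64 = 512
8^6 = (8^3)^2 = 512^2 = 262144
8^7 = 8 * 8^6 = 8 * 262144 = 2097152
8^14 = (8^7)^2 = 2097152^2 = 4398046511104
8^15 = 8 * 8^14 = 8 * 4398046511104 = 35184372088832

Result: 35184372088832
Multiplications needed: 6 (6 lines after 8^1)

8^15 = 35184372088832. Using exponentiation by squaring, this requires 6 multiplications. The key idea: if the exponent is even, square the half-power; if odd, multiply by the base once.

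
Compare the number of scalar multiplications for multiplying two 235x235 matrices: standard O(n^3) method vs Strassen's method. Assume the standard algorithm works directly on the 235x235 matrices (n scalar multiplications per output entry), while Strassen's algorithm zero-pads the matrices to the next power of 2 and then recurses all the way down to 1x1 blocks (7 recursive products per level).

Matrix multiplication for 235x235 matrices:

Strassen's algorithm requires power-of-2 dimensions. Pad 235x235 to 256x256 (next power of 2).

Standard algorithm: 235^3 = 12977875 multiplications
Strassen's algorithm: 7^(log2(256)) = 7^8 = 5764801 multiplications
Savings: 12977875 - 5764801 = 7213074 multiplications

Standard: 12977875 multiplications (235^3). Strassen: 5764801 multiplications (7^8, after padding to 256x256). Strassen reduces 8 recursive multiplications to 7 at each level.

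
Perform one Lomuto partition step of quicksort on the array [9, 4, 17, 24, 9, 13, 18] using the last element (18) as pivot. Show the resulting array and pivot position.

Lomuto partition with pivot = 18:

Initial array: [9, 4, 17, 24, 9, 13, 18]

arr[0]=9 <= 18: swap with position 0, array becomes [9, 4, 17, 24, 9, 13, 18]
arr[1]=4 <= 18: swap with position 1, array becomes [9, 4, 17, 24, 9, 13, 18]
arr[2]=17 <= 18: swap with position 2, array becomes [9, 4, 17, 24, 9, 13, 18]
arr[3]=24 > 18: no swap
arr[4]=9 <= 18: swap with position 3, array becomes [9, 4, 17, 9, 24, 13, 18]
arr[5]=13 <= 18: swap with position 4, array becomes [9, 4, 17, 9, 13, 24, 18]

Place pivot at position 5: [9, 4, 17, 9, 13, 18, 24]
Pivot position: 5

After partitioning with pivot 18, the array becomes [9, 4, 17, 9, 13, 18, 24]. The pivot is placed at index 5. All elements to the left of the pivot are <= 18, and all elements to the right are > 18.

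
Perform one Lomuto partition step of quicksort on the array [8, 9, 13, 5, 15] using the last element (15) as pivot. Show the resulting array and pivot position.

Lomuto partition with pivot = 15:

Initial array: [8, 9, 13, 5, 15]

arr[0]=8 <= 15: swap with position 0, array becomes [8, 9, 13, 5, 15]
arr[1]=9 <= 15: swap with position 1, array becomes [8, 9, 13, 5, 15]
arr[2]=13 <= 15: swap with position 2, array becomes [8, 9, 13, 5, 15]
arr[3]=5 <= 15: swap with position 3, array becomes [8, 9, 13, 5, 15]

Place pivot at position 4: [8, 9, 13, 5, 15]
Pivot position: 4

After partitioning with pivot 15, the array becomes [8, 9, 13, 5, 15]. The pivot is placed at index 4. All elements to the left of the pivot are <= 15, and all elements to the right are > 15.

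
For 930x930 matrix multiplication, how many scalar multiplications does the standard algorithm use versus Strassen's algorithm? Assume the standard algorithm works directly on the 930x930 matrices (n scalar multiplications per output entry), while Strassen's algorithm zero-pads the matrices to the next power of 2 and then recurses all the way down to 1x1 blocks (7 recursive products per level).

Matrix multiplication for 930x930 matrices:

Strassen's algorithm requires power-of-2 dimensions. Pad 930x930 to 1024x1024 (next power of 2).

Standard algorithm: 930^3 = 804357000 multiplications
Strassen's algorithm: 7^(log2(1024)) = 7^10 = 282475249 multiplications
Savings: 804357000 - 282475249 = 521881751 multiplications

Standard: 804357000 multiplications (930^3). Strassen: 282475249 multiplications (7^10, after padding to 1024x1024). Strassen reduces 8 recursive multiplications to 7 at each level.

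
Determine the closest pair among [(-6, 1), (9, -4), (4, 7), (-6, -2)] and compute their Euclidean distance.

Computing all pairwise distances among 4 points:

d((-6, 1), (9, -4)) = 15.8114
d((-6, 1), (4, 7)) = 11.6619
d((-6, 1), (-6, -2)) = 3.0 <-- minimum
d((9, -4), (4, 7)) = 12.083
d((9, -4), (-6, -2)) = 15.1327
d((4, 7), (-6, -2)) = 13.4536

Closest pair: (-6, 1) and (-6, -2) with distance 3.0

The closest pair is (-6, 1) and (-6, -2) with Euclidean distance 3.0. For 4 points, brute-force pairwise comparison is shown above. For large n, the divide-and-conquer algorithm (sort by x, recurse on halves, check the dividing strip) achieves O(n log n).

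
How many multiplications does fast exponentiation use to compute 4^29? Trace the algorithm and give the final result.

Computing 4^29 by squaring (build up from 4^1; each line after the first costs one multiplication):

4^1 = 4
4^2 = (4^1)^2 = 4^2 = 16
4^3 = 4 * 4^2 = 4 * 16 = 64
4^6 = (4^3)^2 = 64^2 = 4096
4^7 = 4 * 4^6 = 4 * 4096 = 16384
4^14 = (4^7)^2 = 16384^2 = 268435456
4^28 = (4^14)^2 = 268435456^2 = 72057594037927936
4^29 = 4 * 4^28 = 4 * 72057594037927936 = 288230376151711744

Result: 288230376151711744
Multiplications needed: 7 (7 lines after 4^1)

4^29 = 288230376151711744. Using exponentiation by squaring, this requires 7 multiplications. The key idea: if the exponent is even, square the half-power; if odd, multiply by the base once.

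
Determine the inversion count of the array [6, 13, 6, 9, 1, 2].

Finding inversions in [6, 13, 6, 9, 1, 2]:

(0, 4): arr[0]=6 > arr[4]=1
(0, 5): arr[0]=6 > arr[5]=2
(1, 2): arr[1]=13 > arr[2]=6
(1, 3): arr[1]=13 > arr[3]=9
(1, 4): arr[1]=13 > arr[4]=1
(1, 5): arr[1]=13 > arr[5]=2
(2, 4): arr[2]=6 > arr[4]=1
(2, 5): arr[2]=6 > arr[5]=2
(3, 4): arr[3]=9 > arr[4]=1
(3, 5): arr[3]=9 > arr[5]=2

Total inversions: 10

The array has 10 inversion(s): (0,4), (0,5), (1,2), (1,3), (1,4), (1,5), (2,4), (2,5), (3,4), (3,5). Each pair (i,j) satisfies i < j and arr[i] > arr[j].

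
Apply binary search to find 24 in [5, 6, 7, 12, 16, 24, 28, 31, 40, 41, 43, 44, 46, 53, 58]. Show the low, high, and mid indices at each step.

Binary search for 24 in [5, 6, 7, 12, 16, 24, 28, 31, 40, 41, 43, 44, 46, 53, 58]:

lo=0, hi=14, mid=7, arr[mid]=31 -> 31 > 24, search left half
lo=0, hi=6, mid=3, arr[mid]=12 -> 12 < 24, search right half
lo=4, hi=6, mid=5, arr[mid]=24 -> Found target at index 5!

Binary search finds 24 at index 5 after 3 comparisons. The search repeatedly halves the search space by comparing with the middle element.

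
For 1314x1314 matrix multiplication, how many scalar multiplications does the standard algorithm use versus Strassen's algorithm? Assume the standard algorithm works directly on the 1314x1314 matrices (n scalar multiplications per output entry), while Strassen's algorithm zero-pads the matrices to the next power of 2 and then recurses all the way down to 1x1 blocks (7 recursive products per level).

Matrix multiplication for 1314x1314 matrices:

Strassen's algorithm requires power-of-2 dimensions. Pad 1314x1314 to 2048x2048 (next power of 2).

Standard algorithm: 1314^3 = 2268747144 multiplications
Strassen's algorithm: 7^(log2(2048)) = 7^11 = 1977326743 multiplications
Savings: 2268747144 - 1977326743 = 291420401 multiplications

Standard: 2268747144 multiplications (1314^3). Strassen: 1977326743 multiplications (7^11, after padding to 2048x2048). Strassen reduces 8 recursive multiplications to 7 at each level.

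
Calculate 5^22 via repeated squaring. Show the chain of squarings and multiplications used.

Computing 5^22 by squaring (build up from 5^1; each line after the first costs one multiplication):

5^1 = 5
5^2 = (5^1)^2 = 5^2 = 25
5^4 = (5^2)^2 = 25^2 = 625
5^5 = 5 * 5^4 = 5 * 625 = 3125
5^10 = (5^5)^2 = 3125^2 = 9765625
5^11 = 5 * 5^10 = 5 * 9765625 = 48828125
5^22 = (5^11)^2 = 48828125^2 = 2384185791015625

Result: 2384185791015625
Multiplications needed: 6 (6 lines after 5^1)

5^22 = 2384185791015625. Using exponentiation by squaring, this requires 6 multiplications. The key idea: if the exponent is even, square the half-power; if odd, multiply by the base once.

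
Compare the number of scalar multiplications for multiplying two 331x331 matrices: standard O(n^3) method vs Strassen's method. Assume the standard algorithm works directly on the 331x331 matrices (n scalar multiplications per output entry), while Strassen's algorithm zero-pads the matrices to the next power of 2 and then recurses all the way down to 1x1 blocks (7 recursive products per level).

Matrix multiplication for 331x331 matrices:

Strassen's algorithm requires power-of-2 dimensions. Pad 331x331 to 512x512 (next power of 2).

Standard algorithm: 331^3 = 36264691 multiplications
Strassen's algorithm: 7^(log2(512)) = 7^9 = 40353607 multiplications
Difference: 36264691 - 40353607 = -4088916 (Strassen uses MORE here due to padding overhead — for small or just-over-power-of-2 n, padding can outweigh the per-level savings)

Standard: 36264691 multiplications (331^3). Strassen: 40353607 multiplications (7^9, after padding to 512x512). Strassen reduces 8 recursive multiplications to 7 at each level.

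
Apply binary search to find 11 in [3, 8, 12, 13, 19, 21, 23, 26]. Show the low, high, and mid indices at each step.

Binary search for 11 in [3, 8, 12, 13, 19, 21, 23, 26]:

lo=0, hi=7, mid=3, arr[mid]=13 -> 13 > 11, search left half
lo=0, hi=2, mid=1, arr[mid]=8 -> 8 < 11, search right half
lo=2, hi=2, mid=2, arr[mid]=12 -> 12 > 11, search left half
lo=2 > hi=1, target 11 not found

Binary search determines that 11 is not in the array after 3 comparisons. The search space was exhausted without finding the target.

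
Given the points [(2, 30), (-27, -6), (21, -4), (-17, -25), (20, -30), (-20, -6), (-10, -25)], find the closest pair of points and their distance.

Computing all pairwise distances among 7 points:

d((2, 30), (-27, -6)) = 46.2277
d((2, 30), (21, -4)) = 38.9487
d((2, 30), (-17, -25)) = 58.1893
d((2, 30), (20, -30)) = 62.6418
d((2, 30), (-20, -6)) = 42.19
d((2, 30), (-10, -25)) = 56.2939
d((-27, -6), (21, -4)) = 48.0416
d((-27, -6), (-17, -25)) = 21.4709
d((-27, -6), (20, -30)) = 52.7731
d((-27, -6), (-20, -6)) = 7.0 <-- minimum
d((-27, -6), (-10, -25)) = 25.4951
d((21, -4), (-17, -25)) = 43.4166
d((21, -4), (20, -30)) = 26.0192
d((21, -4), (-20, -6)) = 41.0488
d((21, -4), (-10, -25)) = 37.4433
d((-17, -25), (20, -30)) = 37.3363
d((-17, -25), (-20, -6)) = 19.2354
d((-17, -25), (-10, -25)) = 7.0 <-- minimum
d((20, -30), (-20, -6)) = 46.6476
d((20, -30), (-10, -25)) = 30.4138
d((-20, -6), (-10, -25)) = 21.4709

Minimum distance: 7.0 (tie among 2 pairs: (-27, -6) and (-20, -6); (-17, -25) and (-10, -25))

The minimum Euclidean distance is 7.0. There is a tie: 2 pairs achieve this minimum — (-27, -6) and (-20, -6); (-17, -25) and (-10, -25). Any of these is a valid closest pair. For 7 points, brute-force pairwise comparison is shown above. For large n, the divide-and-conquer algorithm (sort by x, recurse on halves, check the dividing strip) achieves O(n log n).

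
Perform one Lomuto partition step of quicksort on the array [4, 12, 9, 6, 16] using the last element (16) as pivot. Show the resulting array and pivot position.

Lomuto partition with pivot = 16:

Initial array: [4, 12, 9, 6, 16]

arr[0]=4 <= 16: swap with position 0, array becomes [4, 12, 9, 6, 16]
arr[1]=12 <= 16: swap with position 1, array becomes [4, 12, 9, 6, 16]
arr[2]=9 <= 16: swap with position 2, array becomes [4, 12, 9, 6, 16]
arr[3]=6 <= 16: swap with position 3, array becomes [4, 12, 9, 6, 16]

Place pivot at position 4: [4, 12, 9, 6, 16]
Pivot position: 4

After partitioning with pivot 16, the array becomes [4, 12, 9, 6, 16]. The pivot is placed at index 4. All elements to the left of the pivot are <= 16, and all elements to the right are > 16.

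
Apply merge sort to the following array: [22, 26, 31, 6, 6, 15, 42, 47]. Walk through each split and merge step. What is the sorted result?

Merge sort trace:

Split: [22, 26, 31, 6, 6, 15, 42, 47] -> [22, 26, 31, 6] and [6, 15, 42, 47]
  Split: [22, 26, 31, 6] -> [22, 26] and [31, 6]
    Split: [22, 26] -> [22] and [26]
    Merge: [22] + [26] -> [22, 26]
    Split: [31, 6] -> [31] and [6]
    Merge: [31] + [6] -> [6, 31]
  Merge: [22, 26] + [6, 31] -> [6, 22, 26, 31]
  Split: [6, 15, 42, 47] -> [6, 15] and [42, 47]
    Split: [6, 15] -> [6] and [15]
    Merge: [6] + [15] -> [6, 15]
    Split: [42, 47] -> [42] and [47]
    Merge: [42] + [47] -> [42, 47]
  Merge: [6, 15] + [42, 47] -> [6, 15, 42, 47]
Merge: [6, 22, 26, 31] + [6, 15, 42, 47] -> [6, 6, 15, 22, 26, 31, 42, 47]

Final sorted array: [6, 6, 15, 22, 26, 31, 42, 47]

The merge sort proceeds by recursively splitting the array and merging sorted halves.
After all merges, the sorted array is [6, 6, 15, 22, 26, 31, 42, 47].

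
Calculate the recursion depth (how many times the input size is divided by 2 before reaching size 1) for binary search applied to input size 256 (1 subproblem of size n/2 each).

For divide and conquer with division factor 2:

Problem sizes at each level:
Level 0: 256
Level 1: 128
Level 2: 64
Level 3: 32
Level 4: 16
Level 5: 8
Level 6: 4
Level 7: 2
Level 8: 1

The root is level 0 and the size-1 base case is level 8 (the tree spans levels 0 through 8, i.e. 9 levels counting the root), so the depth is the number of divisions: log_2(256) = 8

The recursion tree depth is log_2(256) = 8. At each level, the problem size is divided by 2, so it takes 8 divisions to reduce to a base case of size 1. The algorithm makes 1 recursive call at each level.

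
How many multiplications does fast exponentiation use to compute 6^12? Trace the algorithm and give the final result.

Computing 6^12 by squaring (build up from 6^1; each line after the first costs one multiplication):

6^1 = 6
6^2 = (6^1)^2 = 6^2 = 36
6^3 = 6 * 6^2 = 6 * 36 = 216
6^6 = (6^3)^2 = 216^2 = 46656
6^12 = (6^6)^2 = 46656^2 = 2176782336

Result: 2176782336
Multiplications needed: 4 (4 lines after 6^1)

6^12 = 2176782336. Using exponentiation by squaring, this requires 4 multiplications. The key idea: if the exponent is even, square the half-power; if odd, multiply by the base once.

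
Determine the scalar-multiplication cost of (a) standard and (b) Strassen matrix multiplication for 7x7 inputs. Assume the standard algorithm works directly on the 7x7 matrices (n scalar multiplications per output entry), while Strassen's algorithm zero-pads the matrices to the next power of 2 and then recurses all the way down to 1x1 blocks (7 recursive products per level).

Matrix multiplication for 7x7 matrices:

Strassen's algorithm requires power-of-2 dimensions. Pad 7x7 to 8x8 (next power of 2).

Standard algorithm: 7^3 = 343 multiplications
Strassen's algorithm: 7^(log2(8)) = 7^3 = 343 multiplications
Savings: 343 - 343 = 0 multiplications

Standard: 343 multiplications (7^3). Strassen: 343 multiplications (7^3, after padding to 8x8). Strassen reduces 8 recursive multiplications to 7 at each level.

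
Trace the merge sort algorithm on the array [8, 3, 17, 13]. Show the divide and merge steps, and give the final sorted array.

Merge sort trace:

Split: [8, 3, 17, 13] -> [8, 3] and [17, 13]
  Split: [8, 3] -> [8] and [3]
  Merge: [8] + [3] -> [3, 8]
  Split: [17, 13] -> [17] and [13]
  Merge: [17] + [13] -> [13, 17]
Merge: [3, 8] + [13, 17] -> [3, 8, 13, 17]

Final sorted array: [3, 8, 13, 17]

The merge sort proceeds by recursively splitting the array and merging sorted halves.
After all merges, the sorted array is [3, 8, 13, 17].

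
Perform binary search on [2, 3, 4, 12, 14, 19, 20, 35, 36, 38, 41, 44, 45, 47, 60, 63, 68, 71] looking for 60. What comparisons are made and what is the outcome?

Binary search for 60 in [2, 3, 4, 12, 14, 19, 20, 35, 36, 38, 41, 44, 45, 47, 60, 63, 68, 71]:

lo=0, hi=17, mid=8, arr[mid]=36 -> 36 < 60, search right half
lo=9, hi=17, mid=13, arr[mid]=47 -> 47 < 60, search right half
lo=14, hi=17, mid=15, arr[mid]=63 -> 63 > 60, search left half
lo=14, hi=14, mid=14, arr[mid]=60 -> Found target at index 14!

Binary search finds 60 at index 14 after 4 comparisons. The search repeatedly halves the search space by comparing with the middle element.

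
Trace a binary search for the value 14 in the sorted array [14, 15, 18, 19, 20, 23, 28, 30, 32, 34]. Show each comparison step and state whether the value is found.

Binary search for 14 in [14, 15, 18, 19, 20, 23, 28, 30, 32, 34]:

lo=0, hi=9, mid=4, arr[mid]=20 -> 20 > 14, search left half
lo=0, hi=3, mid=1, arr[mid]=15 -> 15 > 14, search left half
lo=0, hi=0, mid=0, arr[mid]=14 -> Found target at index 0!

Binary search finds 14 at index 0 after 3 comparisons. The search repeatedly halves the search space by comparing with the middle element.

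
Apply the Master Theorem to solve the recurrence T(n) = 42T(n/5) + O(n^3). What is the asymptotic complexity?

Master Theorem for T(n) = 42T(n/5) + O(n^3):

a = 42, b = 5, c = 3
log_b(a) = log_5(42) = 2.3223

Case 3: c = 3 > log_5(42) = 2.3223
T(n) = O(n^3) = O(n^3)

For T(n) = 42T(n/5) + O(n^3): log_5(42) = 2.3223. This is Case 3 of the Master Theorem (c > log_b(a), work dominated by root), giving O(n^3).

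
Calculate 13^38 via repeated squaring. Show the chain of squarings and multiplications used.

Computing 13^38 by squaring (build up from 13^1; each line after the first costs one multiplication):

13^1 = 13
13^2 = (13^1)^2 = 13^2 = 169
13^4 = (13^2)^2 = 169^2 = 28561
13^8 = (13^4)^2 = 28561^2 = 815730721
13^9 = 13 * 13^8 = 13 * 815730721 = 10604499373
13^18 = (13^9)^2 = 10604499373^2 = 112455406951957393129
13^19 = 13 * 13^18 = 13 * 112455406951957393129 = 1461920290375446110677
13^38 = (13^19)^2 = 1461920290375446110677^2 = 2137210935411428674141543654682486133398329

Result: 2137210935411428674141543654682486133398329
Multiplications needed: 7 (7 lines after 13^1)

13^38 = 2137210935411428674141543654682486133398329. Using exponentiation by squaring, this requires 7 multiplications. The key idea: if the exponent is even, square the half-power; if odd, multiply by the base once.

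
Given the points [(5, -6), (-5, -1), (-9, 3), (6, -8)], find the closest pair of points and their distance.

Computing all pairwise distances among 4 points:

d((5, -6), (-5, -1)) = 11.1803
d((5, -6), (-9, 3)) = 16.6433
d((5, -6), (6, -8)) = 2.2361 <-- minimum
d((-5, -1), (-9, 3)) = 5.6569
d((-5, -1), (6, -8)) = 13.0384
d((-9, 3), (6, -8)) = 18.6011

Closest pair: (5, -6) and (6, -8) with distance 2.2361

The closest pair is (5, -6) and (6, -8) with Euclidean distance 2.2361. For 4 points, brute-force pairwise comparison is shown above. For large n, the divide-and-conquer algorithm (sort by x, recurse on halves, check the dividing strip) achieves O(n log n).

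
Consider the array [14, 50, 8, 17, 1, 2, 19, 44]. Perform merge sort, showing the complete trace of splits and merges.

Merge sort trace:

Split: [14, 50, 8, 17, 1, 2, 19, 44] -> [14, 50, 8, 17] and [1, 2, 19, 44]
  Split: [14, 50, 8, 17] -> [14, 50] and [8, 17]
    Split: [14, 50] -> [14] and [50]
    Merge: [14] + [50] -> [14, 50]
    Split: [8, 17] -> [8] and [17]
    Merge: [8] + [17] -> [8, 17]
  Merge: [14, 50] + [8, 17] -> [8, 14, 17, 50]
  Split: [1, 2, 19, 44] -> [1, 2] and [19, 44]
    Split: [1, 2] -> [1] and [2]
    Merge: [1] + [2] -> [1, 2]
    Split: [19, 44] -> [19] and [44]
    Merge: [19] + [44] -> [19, 44]
  Merge: [1, 2] + [19, 44] -> [1, 2, 19, 44]
Merge: [8, 14, 17, 50] + [1, 2, 19, 44] -> [1, 2, 8, 14, 17, 19, 44, 50]

Final sorted array: [1, 2, 8, 14, 17, 19, 44, 50]

The merge sort proceeds by recursively splitting the array and merging sorted halves.
After all merges, the sorted array is [1, 2, 8, 14, 17, 19, 44, 50].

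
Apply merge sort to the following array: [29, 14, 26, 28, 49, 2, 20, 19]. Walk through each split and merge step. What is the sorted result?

Merge sort trace:

Split: [29, 14, 26, 28, 49, 2, 20, 19] -> [29, 14, 26, 28] and [49, 2, 20, 19]
  Split: [29, 14, 26, 28] -> [29, 14] and [26, 28]
    Split: [29, 14] -> [29] and [14]
    Merge: [29] + [14] -> [14, 29]
    Split: [26, 28] -> [26] and [28]
    Merge: [26] + [28] -> [26, 28]
  Merge: [14, 29] + [26, 28] -> [14, 26, 28, 29]
  Split: [49, 2, 20, 19] -> [49, 2] and [20, 19]
    Split: [49, 2] -> [49] and [2]
    Merge: [49] + [2] -> [2, 49]
    Split: [20, 19] -> [20] and [19]
    Merge: [20] + [19] -> [19, 20]
  Merge: [2, 49] + [19, 20] -> [2, 19, 20, 49]
Merge: [14, 26, 28, 29] + [2, 19, 20, 49] -> [2, 14, 19, 20, 26, 28, 29, 49]

Final sorted array: [2, 14, 19, 20, 26, 28, 29, 49]

The merge sort proceeds by recursively splitting the array and merging sorted halves.
After all merges, the sorted array is [2, 14, 19, 20, 26, 28, 29, 49].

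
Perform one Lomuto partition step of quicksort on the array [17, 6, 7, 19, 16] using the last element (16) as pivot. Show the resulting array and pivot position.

Lomuto partition with pivot = 16:

Initial array: [17, 6, 7, 19, 16]

arr[0]=17 > 16: no swap
arr[1]=6 <= 16: swap with position 0, array becomes [6, 17, 7, 19, 16]
arr[2]=7 <= 16: swap with position 1, array becomes [6, 7, 17, 19, 16]
arr[3]=19 > 16: no swap

Place pivot at position 2: [6, 7, 16, 19, 17]
Pivot position: 2

After partitioning with pivot 16, the array becomes [6, 7, 16, 19, 17]. The pivot is placed at index 2. All elements to the left of the pivot are <= 16, and all elements to the right are > 16.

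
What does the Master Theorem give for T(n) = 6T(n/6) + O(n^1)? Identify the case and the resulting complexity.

Master Theorem for T(n) = 6T(n/6) + O(n^1):

a = 6, b = 6, c = 1
log_b(a) = log_6(6) = 1.0000

Case 2: c = 1 = log_6(6) = 1.0000
T(n) = O(n^1 log n) = O(n log n)

For T(n) = 6T(n/6) + O(n^1): log_6(6) = 1.0000. This is Case 2 of the Master Theorem (c = log_b(a), equal work at all levels), giving O(n log n).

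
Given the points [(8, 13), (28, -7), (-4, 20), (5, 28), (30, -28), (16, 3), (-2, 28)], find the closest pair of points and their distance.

Computing all pairwise distances among 7 points:

d((8, 13), (28, -7)) = 28.2843
d((8, 13), (-4, 20)) = 13.8924
d((8, 13), (5, 28)) = 15.2971
d((8, 13), (30, -28)) = 46.5296
d((8, 13), (16, 3)) = 12.8062
d((8, 13), (-2, 28)) = 18.0278
d((28, -7), (-4, 20)) = 41.8688
d((28, -7), (5, 28)) = 41.8808
d((28, -7), (30, -28)) = 21.095
d((28, -7), (16, 3)) = 15.6205
d((28, -7), (-2, 28)) = 46.0977
d((-4, 20), (5, 28)) = 12.0416
d((-4, 20), (30, -28)) = 58.8218
d((-4, 20), (16, 3)) = 26.2488
d((-4, 20), (-2, 28)) = 8.2462
d((5, 28), (30, -28)) = 61.327
d((5, 28), (16, 3)) = 27.313
d((5, 28), (-2, 28)) = 7.0 <-- minimum
d((30, -28), (16, 3)) = 34.0147
d((30, -28), (-2, 28)) = 64.4981
d((16, 3), (-2, 28)) = 30.8058

Closest pair: (5, 28) and (-2, 28) with distance 7.0

The closest pair is (5, 28) and (-2, 28) with Euclidean distance 7.0. For 7 points, brute-force pairwise comparison is shown above. For large n, the divide-and-conquer algorithm (sort by x, recurse on halves, check the dividing strip) achieves O(n log n).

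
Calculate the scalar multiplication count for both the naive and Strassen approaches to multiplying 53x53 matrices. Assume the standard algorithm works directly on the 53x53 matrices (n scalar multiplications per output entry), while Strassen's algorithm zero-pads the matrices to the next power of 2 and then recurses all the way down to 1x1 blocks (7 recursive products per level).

Matrix multiplication for 53x53 matrices:

Strassen's algorithm requires power-of-2 dimensions. Pad 53x53 to 64x64 (next power of 2).

Standard algorithm: 53^3 = 148877 multiplications
Strassen's algorithm: 7^(log2(64)) = 7^6 = 117649 multiplications
Savings: 148877 - 117649 = 31228 multiplications

Standard: 148877 multiplications (53^3). Strassen: 117649 multiplications (7^6, after padding to 64x64). Strassen reduces 8 recursive multiplications to 7 at each level.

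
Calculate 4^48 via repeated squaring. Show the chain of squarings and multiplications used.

Computing 4^48 by squaring (build up from 4^1; each line after the first costs one multiplication):

4^1 = 4
4^2 = (4^1)^2 = 4^2 = 16
4^3 = 4 * 4^2 = 4 * 16 = 64
4^6 = (4^3)^2 = 64^2 = 4096
4^12 = (4^6)^2 = 4096^2 = 16777216
4^24 = (4^12)^2 = 16777216^2 = 281474976710656
4^48 = (4^24)^2 = 281474976710656^2 = 79228162514264337593543950336

Result: 79228162514264337593543950336
Multiplications needed: 6 (6 lines after 4^1)

4^48 = 79228162514264337593543950336. Using exponentiation by squaring, this requires 6 multiplications. The key idea: if the exponent is even, square the half-power; if odd, multiply by the base once.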